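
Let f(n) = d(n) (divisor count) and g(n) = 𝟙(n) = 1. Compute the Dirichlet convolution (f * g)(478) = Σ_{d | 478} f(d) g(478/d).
(d * 𝟙)(478) = 9

Divisors of 478: [1, 2, 239, 478]. For each d | 478:
  d = 1: d(1) · 𝟙(478/1) = 1 · 1 = 1
  d = 2: d(2) · 𝟙(478/2) = 2 · 1 = 2
  d = 239: d(239) · 𝟙(478/239) = 2 · 1 = 2
  d = 478: d(478) · 𝟙(478/478) = 4 · 1 = 4
Summing: (d * 𝟙)(478) = 1 + 2 + 2 + 4 = 9.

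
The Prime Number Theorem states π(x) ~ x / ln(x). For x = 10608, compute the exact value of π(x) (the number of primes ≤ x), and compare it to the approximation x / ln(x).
π(10608) = 1294;  x/ln(x) ≈ 1144.42;  relative error ≈ 11.56%.

Directly count primes up to 10608: π(10608) = 1294. The PNT approximation gives 10608/ln(10608) ≈ 10608/9.26936 ≈ 1144.42. Relative error (π(x) − x/ln(x)) / π(x) ≈ 11.56%; the approximation is known to undercount slightly (Li(x) is a better estimate).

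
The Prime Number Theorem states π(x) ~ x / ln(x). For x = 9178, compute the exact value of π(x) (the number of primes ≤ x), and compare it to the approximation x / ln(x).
π(9178) = 1137;  x/ln(x) ≈ 1005.86;  relative error ≈ 11.53%.

Directly count primes up to 9178: π(9178) = 1137. The PNT approximation gives 9178/ln(9178) ≈ 9178/9.12456 ≈ 1005.86. Relative error (π(x) − x/ln(x)) / π(x) ≈ 11.53%; the approximation is known to undercount slightly (Li(x) is a better estimate).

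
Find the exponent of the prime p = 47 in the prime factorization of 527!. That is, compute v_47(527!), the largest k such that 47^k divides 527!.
v_47(527!) = 11

Legendre's formula: v_p(n!) = Σ_{k ≥ 1} ⌊n / p^k⌋. For p = 47, n = 527, the terms are:
  ⌊527/47^1⌋ = ⌊527/47⌋ = 11
(the next term ⌊527/47^2⌋ = 0, terminating the sum). Summing: v_47(527!) = 11 = 11.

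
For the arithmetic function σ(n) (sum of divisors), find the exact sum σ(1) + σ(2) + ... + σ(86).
Σ_{n ≤ 86} σ(n) = 6109

Compute σ(n) for each 1 ≤ n ≤ 86: σ(1) = 1, σ(2) = 3, σ(3) = 4, σ(4) = 7, σ(5) = 6, σ(6) = 12, σ(7) = 8, σ(8) = 15, σ(9) = 13, σ(10) = 18, σ(11) = 12, σ(12) = 28, σ(13) = 14, σ(14) = 24, σ(15) = 24, σ(16) = 31, σ(17) = 18, σ(18) = 39, σ(19) = 20, σ(20) = 42, σ(21) = 32, σ(22) = 36, σ(23) = 24, σ(24) = 60, σ(25) = 31, σ(26) = 42, σ(27) = 40, σ(28) = 56, σ(29) = 30, σ(30) = 72, σ(31) = 32, σ(32) = 63, σ(33) = 48, σ(34) = 54, σ(35) = 48, σ(36) = 91, σ(37) = 38, σ(38) = 60, σ(39) = 56, σ(40) = 90, σ(41) = 42, σ(42) = 96, σ(43) = 44, σ(44) = 84, σ(45) = 78, σ(46) = 72, σ(47) = 48, σ(48) = 124, σ(49) = 57, σ(50) = 93, σ(51) = 72, σ(52) = 98, σ(53) = 54, σ(54) = 120, σ(55) = 72, σ(56) = 120, σ(57) = 80, σ(58) = 90, σ(59) = 60, σ(60) = 168, σ(61) = 62, σ(62) = 96, σ(63) = 104, σ(64) = 127, σ(65) = 84, σ(66) = 144, σ(67) = 68, σ(68) = 126, σ(69) = 96, σ(70) = 144, σ(71) = 72, σ(72) = 195, σ(73) = 74, σ(74) = 114, σ(75) = 124, σ(76) = 140, σ(77) = 96, σ(78) = 168, σ(79) = 80, σ(80) = 186, σ(81) = 121, σ(82) = 126, σ(83) = 84, σ(84) = 224, σ(85) = 108, σ(86) = 132. Summing all 86 values: 6109. (Average order: Σ_{n ≤ x} σ(n) ~ (π²/12) x². For x = 86, (π²/12)·86² ≈ 6082.97.)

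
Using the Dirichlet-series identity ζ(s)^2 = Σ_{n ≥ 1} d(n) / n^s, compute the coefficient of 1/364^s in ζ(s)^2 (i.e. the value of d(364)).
d(364) = 12

ζ(s)^2 = (Σ 1/m^s)(Σ 1/k^s). The coefficient of 1/n^s in the product is the number of ordered pairs (m, k) with mk = n, which equals d(n). For n = 364, divisors are [1, 2, 4, 7, 13, 14, 26, 28, 52, 91, 182, 364], so d(364) = 12.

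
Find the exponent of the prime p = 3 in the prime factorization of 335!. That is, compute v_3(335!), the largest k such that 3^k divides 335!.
v_3(335!) = 165

Legendre's formula: v_p(n!) = Σ_{k ≥ 1} ⌊n / p^k⌋. For p = 3, n = 335, the terms are:
  ⌊335/3^1⌋ = ⌊335/3⌋ = 111
  ⌊335/3^2⌋ = ⌊335/9⌋ = 37
  ⌊335/3^3⌋ = ⌊335/27⌋ = 12
  ⌊335/3^4⌋ = ⌊335/81⌋ = 4
  ⌊335/3^5⌋ = ⌊335/243⌋ = 1
(the next term ⌊335/3^6⌋ = 0, terminating the sum). Summing: v_3(335!) = 111 + 37 + 12 + 4 + 1 = 165.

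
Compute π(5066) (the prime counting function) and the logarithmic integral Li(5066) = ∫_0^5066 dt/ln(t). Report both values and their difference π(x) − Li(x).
π(5066) = 677;  Li(5066) ≈ 692.02;  π(x) − Li(x) ≈ -15.02.

Direct count of primes ≤ 5066 gives π(5066) = 677. Numerical evaluation of the logarithmic integral gives Li(5066) ≈ 692.02. The difference π(x) − Li(x) ≈ -15.02 is typically negative for small/moderate x (Li(x) overestimates), though Littlewood's theorem shows this sign changes infinitely often.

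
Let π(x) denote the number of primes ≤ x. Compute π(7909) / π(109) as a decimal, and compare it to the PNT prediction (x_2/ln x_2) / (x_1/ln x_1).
π(7909)/π(109) = 999/29 ≈ 34.4483;  PNT prediction ≈ 37.9247.

π(109) = 29 and π(7909) = 999, so π(7909)/π(109) ≈ 34.4483. The PNT-predicted ratio is (7909/ln(7909)) / (109/ln(109)) ≈ 37.9247. The two agree to within a few percent, as expected.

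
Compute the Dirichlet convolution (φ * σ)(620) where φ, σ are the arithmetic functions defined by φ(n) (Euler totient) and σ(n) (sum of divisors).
(φ * σ)(620) = 7440

Divisors of 620: [1, 2, 4, 5, 10, 20, 31, 62, 124, 155, 310, 620]. For each d | 620:
  d = 1: φ(1) · σ(620/1) = 1 · 1344 = 1344
  d = 2: φ(2) · σ(620/2) = 1 · 576 = 576
  d = 4: φ(4) · σ(620/4) = 2 · 192 = 384
  d = 5: φ(5) · σ(620/5) = 4 · 224 = 896
  d = 10: φ(10) · σ(620/10) = 4 · 96 = 384
  d = 20: φ(20) · σ(620/20) = 8 · 32 = 256
  d = 31: φ(31) · σ(620/31) = 30 · 42 = 1260
  d = 62: φ(62) · σ(620/62) = 30 · 18 = 540
  d = 124: φ(124) · σ(620/124) = 60 · 6 = 360
  d = 155: φ(155) · σ(620/155) = 120 · 7 = 840
  d = 310: φ(310) · σ(620/310) = 120 · 3 = 360
  d = 620: φ(620) · σ(620/620) = 240 · 1 = 240
Summing: (φ * σ)(620) = 1344 + 576 + 384 + 896 + 384 + 256 + 1260 + 540 + 360 + 840 + 360 + 240 = 7440.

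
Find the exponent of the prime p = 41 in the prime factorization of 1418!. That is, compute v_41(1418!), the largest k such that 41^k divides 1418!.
v_41(1418!) = 34

Legendre's formula: v_p(n!) = Σ_{k ≥ 1} ⌊n / p^k⌋. For p = 41, n = 1418, the terms are:
  ⌊1418/41^1⌋ = ⌊1418/41⌋ = 34
(the next term ⌊1418/41^2⌋ = 0, terminating the sum). Summing: v_41(1418!) = 34 = 34.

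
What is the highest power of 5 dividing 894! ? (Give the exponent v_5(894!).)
v_5(894!) = 221

Legendre's formula: v_p(n!) = Σ_{k ≥ 1} ⌊n / p^k⌋. For p = 5, n = 894, the terms are:
  ⌊894/5^1⌋ = ⌊894/5⌋ = 178
  ⌊894/5^2⌋ = ⌊894/25⌋ = 35
  ⌊894/5^3⌋ = ⌊894/125⌋ = 7
  ⌊894/5^4⌋ = ⌊894/625⌋ = 1
(the next term ⌊894/5^5⌋ = 0, terminating the sum). Summing: v_5(894!) = 178 + 35 + 7 + 1 = 221.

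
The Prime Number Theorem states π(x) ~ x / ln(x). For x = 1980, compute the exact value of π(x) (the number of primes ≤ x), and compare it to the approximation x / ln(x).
π(1980) = 299;  x/ln(x) ≈ 260.84;  relative error ≈ 12.76%.

Directly count primes up to 1980: π(1980) = 299. The PNT approximation gives 1980/ln(1980) ≈ 1980/7.59085 ≈ 260.84. Relative error (π(x) − x/ln(x)) / π(x) ≈ 12.76%; the approximation is known to undercount slightly (Li(x) is a better estimate).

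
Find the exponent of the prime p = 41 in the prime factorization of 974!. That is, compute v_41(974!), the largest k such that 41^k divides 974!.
v_41(974!) = 23

Legendre's formula: v_p(n!) = Σ_{k ≥ 1} ⌊n / p^k⌋. For p = 41, n = 974, the terms are:
  ⌊974/41^1⌋ = ⌊974/41⌋ = 23
(the next term ⌊974/41^2⌋ = 0, terminating the sum). Summing: v_41(974!) = 23 = 23.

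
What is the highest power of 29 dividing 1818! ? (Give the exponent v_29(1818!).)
v_29(1818!) = 64

Legendre's formula: v_p(n!) = Σ_{k ≥ 1} ⌊n / p^k⌋. For p = 29, n = 1818, the terms are:
  ⌊1818/29^1⌋ = ⌊1818/29⌋ = 62
  ⌊1818/29^2⌋ = ⌊1818/841⌋ = 2
(the next term ⌊1818/29^3⌋ = 0, terminating the sum). Summing: v_29(1818!) = 62 + 2 = 64.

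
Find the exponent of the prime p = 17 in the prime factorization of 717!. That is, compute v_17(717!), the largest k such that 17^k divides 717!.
v_17(717!) = 44

Legendre's formula: v_p(n!) = Σ_{k ≥ 1} ⌊n / p^k⌋. For p = 17, n = 717, the terms are:
  ⌊717/17^1⌋ = ⌊717/17⌋ = 42
  ⌊717/17^2⌋ = ⌊717/289⌋ = 2
(the next term ⌊717/17^3⌋ = 0, terminating the sum). Summing: v_17(717!) = 42 + 2 = 44.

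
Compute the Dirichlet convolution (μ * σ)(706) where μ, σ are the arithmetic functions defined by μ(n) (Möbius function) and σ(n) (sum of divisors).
(μ * σ)(706) = 706

Divisors of 706: [1, 2, 353, 706]. For each d | 706:
  d = 1: μ(1) · σ(706/1) = 1 · 1062 = 1062
  d = 2: μ(2) · σ(706/2) = -1 · 354 = -354
  d = 353: μ(353) · σ(706/353) = -1 · 3 = -3
  d = 706: μ(706) · σ(706/706) = 1 · 1 = 1
Summing: (μ * σ)(706) = 1062 + -354 + -3 + 1 = 706.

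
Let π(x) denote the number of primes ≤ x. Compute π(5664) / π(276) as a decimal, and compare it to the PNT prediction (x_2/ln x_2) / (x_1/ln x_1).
π(5664)/π(276) = 746/58 ≈ 12.8621;  PNT prediction ≈ 13.3467.

π(276) = 58 and π(5664) = 746, so π(5664)/π(276) ≈ 12.8621. The PNT-predicted ratio is (5664/ln(5664)) / (276/ln(276)) ≈ 13.3467. The two agree to within a few percent, as expected.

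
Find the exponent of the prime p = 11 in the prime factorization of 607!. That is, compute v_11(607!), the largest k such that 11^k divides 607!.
v_11(607!) = 60

Legendre's formula: v_p(n!) = Σ_{k ≥ 1} ⌊n / p^k⌋. For p = 11, n = 607, the terms are:
  ⌊607/11^1⌋ = ⌊607/11⌋ = 55
  ⌊607/11^2⌋ = ⌊607/121⌋ = 5
(the next term ⌊607/11^3⌋ = 0, terminating the sum). Summing: v_11(607!) = 55 + 5 = 60.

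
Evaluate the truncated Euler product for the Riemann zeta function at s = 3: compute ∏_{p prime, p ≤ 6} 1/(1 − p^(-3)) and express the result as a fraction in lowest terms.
∏ = 3375/2821

The primes p ≤ 6 are [2, 3, 5]. For each prime, (1 − 1/p^3)^(-1) = p^3 / (p^3 − 1). The product is (1 − 1/2^3)^(-1), (1 − 1/3^3)^(-1), (1 − 1/5^3)^(-1) = ∏ p^3 / (p^3 − 1) = 3375/2821.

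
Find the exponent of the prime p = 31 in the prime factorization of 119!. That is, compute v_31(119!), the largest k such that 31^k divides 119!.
v_31(119!) = 3

Legendre's formula: v_p(n!) = Σ_{k ≥ 1} ⌊n / p^k⌋. For p = 31, n = 119, the terms are:
  ⌊119/31^1⌋ = ⌊119/31⌋ = 3
(the next term ⌊119/31^2⌋ = 0, terminating the sum). Summing: v_31(119!) = 3 = 3.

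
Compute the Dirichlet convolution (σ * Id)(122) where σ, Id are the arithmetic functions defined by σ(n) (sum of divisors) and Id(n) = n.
(σ * Id)(122) = 615

Divisors of 122: [1, 2, 61, 122]. For each d | 122:
  d = 1: σ(1) · Id(122/1) = 1 · 122 = 122
  d = 2: σ(2) · Id(122/2) = 3 · 61 = 183
  d = 61: σ(61) · Id(122/61) = 62 · 2 = 124
  d = 122: σ(122) · Id(122/122) = 186 · 1 = 186
Summing: (σ * Id)(122) = 122 + 183 + 124 + 186 = 615.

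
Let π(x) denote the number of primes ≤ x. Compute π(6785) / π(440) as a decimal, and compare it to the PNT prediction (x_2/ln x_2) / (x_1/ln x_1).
π(6785)/π(440) = 873/85 ≈ 10.2706;  PNT prediction ≈ 10.6388.

π(440) = 85 and π(6785) = 873, so π(6785)/π(440) ≈ 10.2706. The PNT-predicted ratio is (6785/ln(6785)) / (440/ln(440)) ≈ 10.6388. The two agree to within a few percent, as expected.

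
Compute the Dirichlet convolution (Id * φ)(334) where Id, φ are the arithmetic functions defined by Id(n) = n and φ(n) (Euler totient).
(Id * φ)(334) = 999

Divisors of 334: [1, 2, 167, 334]. For each d | 334:
  d = 1: Id(1) · φ(334/1) = 1 · 166 = 166
  d = 2: Id(2) · φ(334/2) = 2 · 166 = 332
  d = 167: Id(167) · φ(334/167) = 167 · 1 = 167
  d = 334: Id(334) · φ(334/334) = 334 · 1 = 334
Summing: (Id * φ)(334) = 166 + 332 + 167 + 334 = 999.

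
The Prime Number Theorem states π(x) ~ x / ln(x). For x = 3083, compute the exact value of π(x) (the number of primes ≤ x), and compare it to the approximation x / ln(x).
π(3083) = 441;  x/ln(x) ≈ 383.76;  relative error ≈ 12.98%.

Directly count primes up to 3083: π(3083) = 441. The PNT approximation gives 3083/ln(3083) ≈ 3083/8.03366 ≈ 383.76. Relative error (π(x) − x/ln(x)) / π(x) ≈ 12.98%; the approximation is known to undercount slightly (Li(x) is a better estimate).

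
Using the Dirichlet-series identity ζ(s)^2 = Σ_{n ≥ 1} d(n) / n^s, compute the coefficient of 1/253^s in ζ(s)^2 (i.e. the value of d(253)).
d(253) = 4

ζ(s)^2 = (Σ 1/m^s)(Σ 1/k^s). The coefficient of 1/n^s in the product is the number of ordered pairs (m, k) with mk = n, which equals d(n). For n = 253, divisors are [1, 11, 23, 253], so d(253) = 4.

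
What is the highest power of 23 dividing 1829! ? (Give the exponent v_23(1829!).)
v_23(1829!) = 82

Legendre's formula: v_p(n!) = Σ_{k ≥ 1} ⌊n / p^k⌋. For p = 23, n = 1829, the terms are:
  ⌊1829/23^1⌋ = ⌊1829/23⌋ = 79
  ⌊1829/23^2⌋ = ⌊1829/529⌋ = 3
(the next term ⌊1829/23^3⌋ = 0, terminating the sum). Summing: v_23(1829!) = 79 + 3 = 82.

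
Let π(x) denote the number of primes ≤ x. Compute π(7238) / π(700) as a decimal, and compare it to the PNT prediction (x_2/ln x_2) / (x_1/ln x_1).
π(7238)/π(700) = 925/125 ≈ 7.4000;  PNT prediction ≈ 7.6221.

π(700) = 125 and π(7238) = 925, so π(7238)/π(700) ≈ 7.4000. The PNT-predicted ratio is (7238/ln(7238)) / (700/ln(700)) ≈ 7.6221. The two agree to within a few percent, as expected.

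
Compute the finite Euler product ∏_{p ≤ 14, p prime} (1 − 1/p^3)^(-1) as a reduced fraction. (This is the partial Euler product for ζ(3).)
∏ = 39364325/32767248

The primes p ≤ 14 are [2, 3, 5, 7, 11, 13]. For each prime, (1 − 1/p^3)^(-1) = p^3 / (p^3 − 1). The product is (1 − 1/2^3)^(-1), (1 − 1/3^3)^(-1), (1 − 1/5^3)^(-1), (1 − 1/7^3)^(-1), (1 − 1/11^3)^(-1), (1 − 1/13^3)^(-1) = ∏ p^3 / (p^3 − 1) = 39364325/32767248.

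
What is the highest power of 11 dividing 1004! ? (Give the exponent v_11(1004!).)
v_11(1004!) = 99

Legendre's formula: v_p(n!) = Σ_{k ≥ 1} ⌊n / p^k⌋. For p = 11, n = 1004, the terms are:
  ⌊1004/11^1⌋ = ⌊1004/11⌋ = 91
  ⌊1004/11^2⌋ = ⌊1004/121⌋ = 8
(the next term ⌊1004/11^3⌋ = 0, terminating the sum). Summing: v_11(1004!) = 91 + 8 = 99.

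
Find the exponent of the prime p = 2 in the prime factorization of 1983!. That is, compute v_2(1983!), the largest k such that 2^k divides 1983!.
v_2(1983!) = 1973

Legendre's formula: v_p(n!) = Σ_{k ≥ 1} ⌊n / p^k⌋. For p = 2, n = 1983, the terms are:
  ⌊1983/2^1⌋ = ⌊1983/2⌋ = 991
  ⌊1983/2^2⌋ = ⌊1983/4⌋ = 495
  ⌊1983/2^3⌋ = ⌊1983/8⌋ = 247
  ⌊1983/2^4⌋ = ⌊1983/16⌋ = 123
  ⌊1983/2^5⌋ = ⌊1983/32⌋ = 61
  ⌊1983/2^6⌋ = ⌊1983/64⌋ = 30
  ⌊1983/2^7⌋ = ⌊1983/128⌋ = 15
  ⌊1983/2^8⌋ = ⌊1983/256⌋ = 7
  ⌊1983/2^9⌋ = ⌊1983/512⌋ = 3
  ⌊1983/2^10⌋ = ⌊1983/1024⌋ = 1
(the next term ⌊1983/2^11⌋ = 0, terminating the sum). Summing: v_2(1983!) = 991 + 495 + 247 + 123 + 61 + 30 + 15 + 7 + 3 + 1 = 1973.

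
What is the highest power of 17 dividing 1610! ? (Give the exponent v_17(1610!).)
v_17(1610!) = 99

Legendre's formula: v_p(n!) = Σ_{k ≥ 1} ⌊n / p^k⌋. For p = 17, n = 1610, the terms are:
  ⌊1610/17^1⌋ = ⌊1610/17⌋ = 94
  ⌊1610/17^2⌋ = ⌊1610/289⌋ = 5
(the next term ⌊1610/17^3⌋ = 0, terminating the sum). Summing: v_17(1610!) = 94 + 5 = 99.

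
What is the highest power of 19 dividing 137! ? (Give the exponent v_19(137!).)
v_19(137!) = 7

Legendre's formula: v_p(n!) = Σ_{k ≥ 1} ⌊n / p^k⌋. For p = 19, n = 137, the terms are:
  ⌊137/19^1⌋ = ⌊137/19⌋ = 7
(the next term ⌊137/19^2⌋ = 0, terminating the sum). Summing: v_19(137!) = 7 = 7.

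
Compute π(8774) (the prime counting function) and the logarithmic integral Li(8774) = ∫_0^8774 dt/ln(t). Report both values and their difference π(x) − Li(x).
π(8774) = 1093;  Li(8774) ≈ 1112.09;  π(x) − Li(x) ≈ -19.09.

Direct count of primes ≤ 8774 gives π(8774) = 1093. Numerical evaluation of the logarithmic integral gives Li(8774) ≈ 1112.09. The difference π(x) − Li(x) ≈ -19.09 is typically negative for small/moderate x (Li(x) overestimates), though Littlewood's theorem shows this sign changes infinitely often.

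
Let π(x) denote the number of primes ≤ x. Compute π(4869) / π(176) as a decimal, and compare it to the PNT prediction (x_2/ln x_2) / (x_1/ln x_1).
π(4869)/π(176) = 651/40 ≈ 16.2750;  PNT prediction ≈ 16.8468.

π(176) = 40 and π(4869) = 651, so π(4869)/π(176) ≈ 16.2750. The PNT-predicted ratio is (4869/ln(4869)) / (176/ln(176)) ≈ 16.8468. The two agree to within a few percent, as expected.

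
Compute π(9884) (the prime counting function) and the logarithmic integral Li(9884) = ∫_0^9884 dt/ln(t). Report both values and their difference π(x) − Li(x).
π(9884) = 1219;  Li(9884) ≈ 1233.53;  π(x) − Li(x) ≈ -14.53.

Direct count of primes ≤ 9884 gives π(9884) = 1219. Numerical evaluation of the logarithmic integral gives Li(9884) ≈ 1233.53. The difference π(x) − Li(x) ≈ -14.53 is typically negative for small/moderate x (Li(x) overestimates), though Littlewood's theorem shows this sign changes infinitely often.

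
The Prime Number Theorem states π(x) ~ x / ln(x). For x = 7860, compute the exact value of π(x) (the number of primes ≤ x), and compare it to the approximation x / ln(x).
π(7860) = 992;  x/ln(x) ≈ 876.30;  relative error ≈ 11.66%.

Directly count primes up to 7860: π(7860) = 992. The PNT approximation gives 7860/ln(7860) ≈ 7860/8.96954 ≈ 876.30. Relative error (π(x) − x/ln(x)) / π(x) ≈ 11.66%; the approximation is known to undercount slightly (Li(x) is a better estimate).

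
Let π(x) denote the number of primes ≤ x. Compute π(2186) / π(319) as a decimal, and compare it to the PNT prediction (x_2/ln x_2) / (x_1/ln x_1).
π(2186)/π(319) = 327/66 ≈ 4.9545;  PNT prediction ≈ 5.1376.

π(319) = 66 and π(2186) = 327, so π(2186)/π(319) ≈ 4.9545. The PNT-predicted ratio is (2186/ln(2186)) / (319/ln(319)) ≈ 5.1376. The two agree to within a few percent, as expected.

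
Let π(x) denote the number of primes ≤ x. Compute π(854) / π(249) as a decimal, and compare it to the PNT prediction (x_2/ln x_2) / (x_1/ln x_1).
π(854)/π(249) = 147/53 ≈ 2.7736;  PNT prediction ≈ 2.8035.

π(249) = 53 and π(854) = 147, so π(854)/π(249) ≈ 2.7736. The PNT-predicted ratio is (854/ln(854)) / (249/ln(249)) ≈ 2.8035. The two agree to within a few percent, as expected.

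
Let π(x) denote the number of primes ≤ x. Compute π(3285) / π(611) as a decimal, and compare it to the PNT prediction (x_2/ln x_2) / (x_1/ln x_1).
π(3285)/π(611) = 462/111 ≈ 4.1622;  PNT prediction ≈ 4.2596.

π(611) = 111 and π(3285) = 462, so π(3285)/π(611) ≈ 4.1622. The PNT-predicted ratio is (3285/ln(3285)) / (611/ln(611)) ≈ 4.2596. The two agree to within a few percent, as expected.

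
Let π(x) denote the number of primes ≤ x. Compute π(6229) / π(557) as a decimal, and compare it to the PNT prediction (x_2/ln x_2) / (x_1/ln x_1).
π(6229)/π(557) = 811/102 ≈ 7.9510;  PNT prediction ≈ 8.0927.

π(557) = 102 and π(6229) = 811, so π(6229)/π(557) ≈ 7.9510. The PNT-predicted ratio is (6229/ln(6229)) / (557/ln(557)) ≈ 8.0927. The two agree to within a few percent, as expected.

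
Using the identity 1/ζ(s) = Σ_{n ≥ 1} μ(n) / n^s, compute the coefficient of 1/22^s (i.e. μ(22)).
μ(22) = 1

Factor n = 22 = 2 · 11. μ(n) = 0 if any exponent ≥ 2 (not squarefree); otherwise μ(n) = (−1)^{ω(n)} where ω(n) is the number of distinct prime factors. Applying: μ(22) = 1.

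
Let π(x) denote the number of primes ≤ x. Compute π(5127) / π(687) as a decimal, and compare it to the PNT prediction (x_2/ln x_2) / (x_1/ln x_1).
π(5127)/π(687) = 685/124 ≈ 5.5242;  PNT prediction ≈ 5.7069.

π(687) = 124 and π(5127) = 685, so π(5127)/π(687) ≈ 5.5242. The PNT-predicted ratio is (5127/ln(5127)) / (687/ln(687)) ≈ 5.7069. The two agree to within a few percent, as expected.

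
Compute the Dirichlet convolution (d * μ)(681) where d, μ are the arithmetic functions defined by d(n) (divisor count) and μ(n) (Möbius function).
(d * μ)(681) = 1

Divisors of 681: [1, 3, 227, 681]. For each d | 681:
  d = 1: d(1) · μ(681/1) = 1 · 1 = 1
  d = 3: d(3) · μ(681/3) = 2 · -1 = -2
  d = 227: d(227) · μ(681/227) = 2 · -1 = -2
  d = 681: d(681) · μ(681/681) = 4 · 1 = 4
Summing: (d * μ)(681) = 1 + -2 + -2 + 4 = 1.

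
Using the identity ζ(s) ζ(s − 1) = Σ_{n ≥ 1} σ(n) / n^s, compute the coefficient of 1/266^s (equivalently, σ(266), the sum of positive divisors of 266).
σ(266) = 480

In the product (Σ m^0/m^s)(Σ k / k^s) = Σ (Σ_{d | n} d) / n^s, the coefficient of 1/n^s is σ(n) = Σ_{d | n} d. For n = 266, divisors are [1, 2, 7, 14, 19, 38, 133, 266]; summing: σ(266) = 480.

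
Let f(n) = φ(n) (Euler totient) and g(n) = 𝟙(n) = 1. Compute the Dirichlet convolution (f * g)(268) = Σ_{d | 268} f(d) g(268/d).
(φ * 𝟙)(268) = 268

Divisors of 268: [1, 2, 4, 67, 134, 268]. For each d | 268:
  d = 1: φ(1) · 𝟙(268/1) = 1 · 1 = 1
  d = 2: φ(2) · 𝟙(268/2) = 1 · 1 = 1
  d = 4: φ(4) · 𝟙(268/4) = 2 · 1 = 2
  d = 67: φ(67) · 𝟙(268/67) = 66 · 1 = 66
  d = 134: φ(134) · 𝟙(268/134) = 66 · 1 = 66
  d = 268: φ(268) · 𝟙(268/268) = 132 · 1 = 132
Summing: (φ * 𝟙)(268) = 1 + 1 + 2 + 66 + 66 + 132 = 268.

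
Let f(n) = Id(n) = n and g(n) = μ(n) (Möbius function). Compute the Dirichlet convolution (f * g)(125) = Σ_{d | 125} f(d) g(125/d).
(Id * μ)(125) = 100

Divisors of 125: [1, 5, 25, 125]. For each d | 125:
  d = 1: Id(1) · μ(125/1) = 1 · 0 = 0
  d = 5: Id(5) · μ(125/5) = 5 · 0 = 0
  d = 25: Id(25) · μ(125/25) = 25 · -1 = -25
  d = 125: Id(125) · μ(125/125) = 125 · 1 = 125
Summing: (Id * μ)(125) = 0 + 0 + -25 + 125 = 100.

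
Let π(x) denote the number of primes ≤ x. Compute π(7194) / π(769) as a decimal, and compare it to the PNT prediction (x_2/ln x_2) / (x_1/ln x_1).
π(7194)/π(769) = 919/136 ≈ 6.7574;  PNT prediction ≈ 6.9998.

π(769) = 136 and π(7194) = 919, so π(7194)/π(769) ≈ 6.7574. The PNT-predicted ratio is (7194/ln(7194)) / (769/ln(769)) ≈ 6.9998. The two agree to within a few percent, as expected.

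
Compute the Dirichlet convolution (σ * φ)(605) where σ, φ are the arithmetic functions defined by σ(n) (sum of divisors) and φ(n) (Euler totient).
(σ * φ)(605) = 3630

Divisors of 605: [1, 5, 11, 55, 121, 605]. For each d | 605:
  d = 1: σ(1) · φ(605/1) = 1 · 440 = 440
  d = 5: σ(5) · φ(605/5) = 6 · 110 = 660
  d = 11: σ(11) · φ(605/11) = 12 · 40 = 480
  d = 55: σ(55) · φ(605/55) = 72 · 10 = 720
  d = 121: σ(121) · φ(605/121) = 133 · 4 = 532
  d = 605: σ(605) · φ(605/605) = 798 · 1 = 798
Summing: (σ * φ)(605) = 440 + 660 + 480 + 720 + 532 + 798 = 3630.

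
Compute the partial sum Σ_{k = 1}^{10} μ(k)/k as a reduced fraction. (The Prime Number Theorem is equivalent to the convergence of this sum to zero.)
Σ μ(k)/k = 19/210

Values of μ(k) for 1 ≤ k ≤ 10: μ(1) = 1, μ(2) = -1, μ(3) = -1, μ(5) = -1, μ(6) = 1, μ(7) = -1, μ(10) = 1, with μ = 0 on non-squarefree integers. Summing μ(k)/k for k where μ(k) ≠ 0 gives 19/210 ≈ 0.0905. (PNT ⟺ this sum → 0 as n → ∞.)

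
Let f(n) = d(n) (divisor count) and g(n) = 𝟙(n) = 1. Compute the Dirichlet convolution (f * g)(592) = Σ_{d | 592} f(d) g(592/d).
(d * 𝟙)(592) = 45

Divisors of 592: [1, 2, 4, 8, 16, 37, 74, 148, 296, 592]. For each d | 592:
  d = 1: d(1) · 𝟙(592/1) = 1 · 1 = 1
  d = 2: d(2) · 𝟙(592/2) = 2 · 1 = 2
  d = 4: d(4) · 𝟙(592/4) = 3 · 1 = 3
  d = 8: d(8) · 𝟙(592/8) = 4 · 1 = 4
  d = 16: d(16) · 𝟙(592/16) = 5 · 1 = 5
  d = 37: d(37) · 𝟙(592/37) = 2 · 1 = 2
  d = 74: d(74) · 𝟙(592/74) = 4 · 1 = 4
  d = 148: d(148) · 𝟙(592/148) = 6 · 1 = 6
  d = 296: d(296) · 𝟙(592/296) = 8 · 1 = 8
  d = 592: d(592) · 𝟙(592/592) = 10 · 1 = 10
Summing: (d * 𝟙)(592) = 1 + 2 + 3 + 4 + 5 + 2 + 4 + 6 + 8 + 10 = 45.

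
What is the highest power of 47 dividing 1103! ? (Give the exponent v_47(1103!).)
v_47(1103!) = 23

Legendre's formula: v_p(n!) = Σ_{k ≥ 1} ⌊n / p^k⌋. For p = 47, n = 1103, the terms are:
  ⌊1103/47^1⌋ = ⌊1103/47⌋ = 23
(the next term ⌊1103/47^2⌋ = 0, terminating the sum). Summing: v_47(1103!) = 23 = 23.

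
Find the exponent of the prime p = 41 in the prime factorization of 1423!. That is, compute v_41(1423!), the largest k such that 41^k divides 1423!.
v_41(1423!) = 34

Legendre's formula: v_p(n!) = Σ_{k ≥ 1} ⌊n / p^k⌋. For p = 41, n = 1423, the terms are:
  ⌊1423/41^1⌋ = ⌊1423/41⌋ = 34
(the next term ⌊1423/41^2⌋ = 0, terminating the sum). Summing: v_41(1423!) = 34 = 34.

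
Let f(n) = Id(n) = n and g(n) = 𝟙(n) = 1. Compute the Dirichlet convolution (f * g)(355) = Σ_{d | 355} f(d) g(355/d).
(Id * 𝟙)(355) = 432

Divisors of 355: [1, 5, 71, 355]. For each d | 355:
  d = 1: Id(1) · 𝟙(355/1) = 1 · 1 = 1
  d = 5: Id(5) · 𝟙(355/5) = 5 · 1 = 5
  d = 71: Id(71) · 𝟙(355/71) = 71 · 1 = 71
  d = 355: Id(355) · 𝟙(355/355) = 355 · 1 = 355
Summing: (Id * 𝟙)(355) = 1 + 5 + 71 + 355 = 432.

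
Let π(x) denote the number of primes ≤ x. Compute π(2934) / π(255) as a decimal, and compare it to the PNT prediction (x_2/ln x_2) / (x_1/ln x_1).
π(2934)/π(255) = 423/54 ≈ 7.8333;  PNT prediction ≈ 7.9855.

π(255) = 54 and π(2934) = 423, so π(2934)/π(255) ≈ 7.8333. The PNT-predicted ratio is (2934/ln(2934)) / (255/ln(255)) ≈ 7.9855. The two agree to within a few percent, as expected.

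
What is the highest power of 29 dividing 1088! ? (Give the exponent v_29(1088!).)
v_29(1088!) = 38

Legendre's formula: v_p(n!) = Σ_{k ≥ 1} ⌊n / p^k⌋. For p = 29, n = 1088, the terms are:
  ⌊1088/29^1⌋ = ⌊1088/29⌋ = 37
  ⌊1088/29^2⌋ = ⌊1088/841⌋ = 1
(the next term ⌊1088/29^3⌋ = 0, terminating the sum). Summing: v_29(1088!) = 37 + 1 = 38.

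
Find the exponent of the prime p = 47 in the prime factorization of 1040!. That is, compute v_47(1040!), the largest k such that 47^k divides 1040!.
v_47(1040!) = 22

Legendre's formula: v_p(n!) = Σ_{k ≥ 1} ⌊n / p^k⌋. For p = 47, n = 1040, the terms are:
  ⌊1040/47^1⌋ = ⌊1040/47⌋ = 22
(the next term ⌊1040/47^2⌋ = 0, terminating the sum). Summing: v_47(1040!) = 22 = 22.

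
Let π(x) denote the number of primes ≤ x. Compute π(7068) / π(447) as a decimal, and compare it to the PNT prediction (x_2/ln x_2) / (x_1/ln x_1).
π(7068)/π(447) = 907/86 ≈ 10.5465;  PNT prediction ≈ 10.8869.

π(447) = 86 and π(7068) = 907, so π(7068)/π(447) ≈ 10.5465. The PNT-predicted ratio is (7068/ln(7068)) / (447/ln(447)) ≈ 10.8869. The two agree to within a few percent, as expected.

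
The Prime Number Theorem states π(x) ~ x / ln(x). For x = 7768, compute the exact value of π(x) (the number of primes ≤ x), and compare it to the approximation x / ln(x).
π(7768) = 985;  x/ln(x) ≈ 867.18;  relative error ≈ 11.96%.

Directly count primes up to 7768: π(7768) = 985. The PNT approximation gives 7768/ln(7768) ≈ 7768/8.95777 ≈ 867.18. Relative error (π(x) − x/ln(x)) / π(x) ≈ 11.96%; the approximation is known to undercount slightly (Li(x) is a better estimate).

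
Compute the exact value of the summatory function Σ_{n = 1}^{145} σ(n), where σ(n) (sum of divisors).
Σ_{n ≤ 145} σ(n) = 17366

Compute σ(n) for each 1 ≤ n ≤ 145: σ(1) = 1, σ(2) = 3, σ(3) = 4, σ(4) = 7, σ(5) = 6, σ(6) = 12, σ(7) = 8, σ(8) = 15, σ(9) = 13, σ(10) = 18, σ(11) = 12, σ(12) = 28, σ(13) = 14, σ(14) = 24, σ(15) = 24, σ(16) = 31, σ(17) = 18, σ(18) = 39, σ(19) = 20, σ(20) = 42, σ(21) = 32, σ(22) = 36, σ(23) = 24, σ(24) = 60, σ(25) = 31, σ(26) = 42, σ(27) = 40, σ(28) = 56, σ(29) = 30, σ(30) = 72, σ(31) = 32, σ(32) = 63, σ(33) = 48, σ(34) = 54, σ(35) = 48, σ(36) = 91, σ(37) = 38, σ(38) = 60, σ(39) = 56, σ(40) = 90, σ(41) = 42, σ(42) = 96, σ(43) = 44, σ(44) = 84, σ(45) = 78, σ(46) = 72, σ(47) = 48, σ(48) = 124, σ(49) = 57, σ(50) = 93, σ(51) = 72, σ(52) = 98, σ(53) = 54, σ(54) = 120, σ(55) = 72, σ(56) = 120, σ(57) = 80, σ(58) = 90, σ(59) = 60, σ(60) = 168, σ(61) = 62, σ(62) = 96, σ(63) = 104, σ(64) = 127, σ(65) = 84, σ(66) = 144, σ(67) = 68, σ(68) = 126, σ(69) = 96, σ(70) = 144, σ(71) = 72, σ(72) = 195, σ(73) = 74, σ(74) = 114, σ(75) = 124, σ(76) = 140, σ(77) = 96, σ(78) = 168, σ(79) = 80, σ(80) = 186, σ(81) = 121, σ(82) = 126, σ(83) = 84, σ(84) = 224, σ(85) = 108, σ(86) = 132, σ(87) = 120, σ(88) = 180, σ(89) = 90, σ(90) = 234, σ(91) = 112, σ(92) = 168, σ(93) = 128, σ(94) = 144, σ(95) = 120, σ(96) = 252, σ(97) = 98, σ(98) = 171, σ(99) = 156, σ(100) = 217, σ(101) = 102, σ(102) = 216, σ(103) = 104, σ(104) = 210, σ(105) = 192, σ(106) = 162, σ(107) = 108, σ(108) = 280, σ(109) = 110, σ(110) = 216, σ(111) = 152, σ(112) = 248, σ(113) = 114, σ(114) = 240, σ(115) = 144, σ(116) = 210, σ(117) = 182, σ(118) = 180, σ(119) = 144, σ(120) = 360, σ(121) = 133, σ(122) = 186, σ(123) = 168, σ(124) = 224, σ(125) = 156, σ(126) = 312, σ(127) = 128, σ(128) = 255, σ(129) = 176, σ(130) = 252, σ(131) = 132, σ(132) = 336, σ(133) = 160, σ(134) = 204, σ(135) = 240, σ(136) = 270, σ(137) = 138, σ(138) = 288, σ(139) = 140, σ(140) = 336, σ(141) = 192, σ(142) = 216, σ(143) = 168, σ(144) = 403, σ(145) = 180. Summing all 145 values: 17366. (Average order: Σ_{n ≤ x} σ(n) ~ (π²/12) x². For x = 145, (π²/12)·145² ≈ 17292.37.)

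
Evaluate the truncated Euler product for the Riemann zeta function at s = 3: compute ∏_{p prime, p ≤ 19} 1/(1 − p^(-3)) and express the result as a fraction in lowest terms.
∏ = 3674541645775/3057655868928

The primes p ≤ 19 are [2, 3, 5, 7, 11, 13, 17, 19]. For each prime, (1 − 1/p^3)^(-1) = p^3 / (p^3 − 1). The product is (1 − 1/2^3)^(-1), (1 − 1/3^3)^(-1), (1 − 1/5^3)^(-1), (1 − 1/7^3)^(-1), (1 − 1/11^3)^(-1), (1 − 1/13^3)^(-1), (1 − 1/17^3)^(-1), (1 − 1/19^3)^(-1) = ∏ p^3 / (p^3 − 1) = 3674541645775/3057655868928.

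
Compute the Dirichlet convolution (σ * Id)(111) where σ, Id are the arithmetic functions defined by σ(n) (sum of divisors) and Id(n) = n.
(σ * Id)(111) = 525

Divisors of 111: [1, 3, 37, 111]. For each d | 111:
  d = 1: σ(1) · Id(111/1) = 1 · 111 = 111
  d = 3: σ(3) · Id(111/3) = 4 · 37 = 148
  d = 37: σ(37) · Id(111/37) = 38 · 3 = 114
  d = 111: σ(111) · Id(111/111) = 152 · 1 = 152
Summing: (σ * Id)(111) = 111 + 148 + 114 + 152 = 525.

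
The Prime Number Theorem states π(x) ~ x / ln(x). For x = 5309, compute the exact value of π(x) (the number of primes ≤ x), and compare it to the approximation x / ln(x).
π(5309) = 704;  x/ln(x) ≈ 618.97;  relative error ≈ 12.08%.

Directly count primes up to 5309: π(5309) = 704. The PNT approximation gives 5309/ln(5309) ≈ 5309/8.57716 ≈ 618.97. Relative error (π(x) − x/ln(x)) / π(x) ≈ 12.08%; the approximation is known to undercount slightly (Li(x) is a better estimate).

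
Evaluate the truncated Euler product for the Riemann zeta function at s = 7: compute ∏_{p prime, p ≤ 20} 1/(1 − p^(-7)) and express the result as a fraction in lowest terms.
∏ = 155826023762586560111512988551201501037015625/154535761885293084095586902270463356349603488

The primes p ≤ 20 are [2, 3, 5, 7, 11, 13, 17, 19]. For each prime, (1 − 1/p^7)^(-1) = p^7 / (p^7 − 1). The product is (1 − 1/2^7)^(-1), (1 − 1/3^7)^(-1), (1 − 1/5^7)^(-1), (1 − 1/7^7)^(-1), (1 − 1/11^7)^(-1), (1 − 1/13^7)^(-1), (1 − 1/17^7)^(-1), (1 − 1/19^7)^(-1) = ∏ p^7 / (p^7 − 1) = 155826023762586560111512988551201501037015625/154535761885293084095586902270463356349603488.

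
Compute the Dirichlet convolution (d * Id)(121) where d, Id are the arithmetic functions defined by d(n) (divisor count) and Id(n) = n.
(d * Id)(121) = 146

Divisors of 121: [1, 11, 121]. For each d | 121:
  d = 1: d(1) · Id(121/1) = 1 · 121 = 121
  d = 11: d(11) · Id(121/11) = 2 · 11 = 22
  d = 121: d(121) · Id(121/121) = 3 · 1 = 3
Summing: (d * Id)(121) = 121 + 22 + 3 = 146.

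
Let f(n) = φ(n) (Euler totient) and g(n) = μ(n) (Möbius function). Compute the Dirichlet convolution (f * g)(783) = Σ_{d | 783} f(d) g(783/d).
(φ * μ)(783) = 324

Divisors of 783: [1, 3, 9, 27, 29, 87, 261, 783]. For each d | 783:
  d = 1: φ(1) · μ(783/1) = 1 · 0 = 0
  d = 3: φ(3) · μ(783/3) = 2 · 0 = 0
  d = 9: φ(9) · μ(783/9) = 6 · 1 = 6
  d = 27: φ(27) · μ(783/27) = 18 · -1 = -18
  d = 29: φ(29) · μ(783/29) = 28 · 0 = 0
  d = 87: φ(87) · μ(783/87) = 56 · 0 = 0
  d = 261: φ(261) · μ(783/261) = 168 · -1 = -168
  d = 783: φ(783) · μ(783/783) = 504 · 1 = 504
Summing: (φ * μ)(783) = 0 + 0 + 6 + -18 + 0 + 0 + -168 + 504 = 324.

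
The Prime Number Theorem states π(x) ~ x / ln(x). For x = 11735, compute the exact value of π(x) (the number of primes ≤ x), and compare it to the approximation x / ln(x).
π(11735) = 1408;  x/ln(x) ≈ 1252.36;  relative error ≈ 11.05%.

Directly count primes up to 11735: π(11735) = 1408. The PNT approximation gives 11735/ln(11735) ≈ 11735/9.37033 ≈ 1252.36. Relative error (π(x) − x/ln(x)) / π(x) ≈ 11.05%; the approximation is known to undercount slightly (Li(x) is a better estimate).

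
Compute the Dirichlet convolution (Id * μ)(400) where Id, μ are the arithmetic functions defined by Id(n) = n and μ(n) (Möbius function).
(Id * μ)(400) = 160

Divisors of 400: [1, 2, 4, 5, 8, 10, 16, 20, 25, 40, 50, 80, 100, 200, 400]. For each d | 400:
  d = 1: Id(1) · μ(400/1) = 1 · 0 = 0
  d = 2: Id(2) · μ(400/2) = 2 · 0 = 0
  d = 4: Id(4) · μ(400/4) = 4 · 0 = 0
  d = 5: Id(5) · μ(400/5) = 5 · 0 = 0
  d = 8: Id(8) · μ(400/8) = 8 · 0 = 0
  d = 10: Id(10) · μ(400/10) = 10 · 0 = 0
  d = 16: Id(16) · μ(400/16) = 16 · 0 = 0
  d = 20: Id(20) · μ(400/20) = 20 · 0 = 0
  d = 25: Id(25) · μ(400/25) = 25 · 0 = 0
  d = 40: Id(40) · μ(400/40) = 40 · 1 = 40
  d = 50: Id(50) · μ(400/50) = 50 · 0 = 0
  d = 80: Id(80) · μ(400/80) = 80 · -1 = -80
  d = 100: Id(100) · μ(400/100) = 100 · 0 = 0
  d = 200: Id(200) · μ(400/200) = 200 · -1 = -200
  d = 400: Id(400) · μ(400/400) = 400 · 1 = 400
Summing: (Id * μ)(400) = 0 + 0 + 0 + 0 + 0 + 0 + 0 + 0 + 0 + 40 + 0 + -80 + 0 + -200 + 400 = 160.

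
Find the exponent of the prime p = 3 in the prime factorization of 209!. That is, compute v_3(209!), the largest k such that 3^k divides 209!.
v_3(209!) = 101

Legendre's formula: v_p(n!) = Σ_{k ≥ 1} ⌊n / p^k⌋. For p = 3, n = 209, the terms are:
  ⌊209/3^1⌋ = ⌊209/3⌋ = 69
  ⌊209/3^2⌋ = ⌊209/9⌋ = 23
  ⌊209/3^3⌋ = ⌊209/27⌋ = 7
  ⌊209/3^4⌋ = ⌊209/81⌋ = 2
(the next term ⌊209/3^5⌋ = 0, terminating the sum). Summing: v_3(209!) = 69 + 23 + 7 + 2 = 101.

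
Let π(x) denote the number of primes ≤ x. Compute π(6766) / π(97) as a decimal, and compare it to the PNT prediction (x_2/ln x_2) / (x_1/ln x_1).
π(6766)/π(97) = 871/25 ≈ 34.8400;  PNT prediction ≈ 36.1803.

π(97) = 25 and π(6766) = 871, so π(6766)/π(97) ≈ 34.8400. The PNT-predicted ratio is (6766/ln(6766)) / (97/ln(97)) ≈ 36.1803. The two agree to within a few percent, as expected.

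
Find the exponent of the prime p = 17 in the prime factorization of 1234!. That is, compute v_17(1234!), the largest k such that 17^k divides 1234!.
v_17(1234!) = 76

Legendre's formula: v_p(n!) = Σ_{k ≥ 1} ⌊n / p^k⌋. For p = 17, n = 1234, the terms are:
  ⌊1234/17^1⌋ = ⌊1234/17⌋ = 72
  ⌊1234/17^2⌋ = ⌊1234/289⌋ = 4
(the next term ⌊1234/17^3⌋ = 0, terminating the sum). Summing: v_17(1234!) = 72 + 4 = 76.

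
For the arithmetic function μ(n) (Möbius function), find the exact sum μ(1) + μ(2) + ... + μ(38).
Σ_{n ≤ 38} μ(n) = -1

Compute μ(n) for each 1 ≤ n ≤ 38: μ(1) = 1, μ(2) = -1, μ(3) = -1, μ(4) = 0, μ(5) = -1, μ(6) = 1, μ(7) = -1, μ(8) = 0, μ(9) = 0, μ(10) = 1, μ(11) = -1, μ(12) = 0, μ(13) = -1, μ(14) = 1, μ(15) = 1, μ(16) = 0, μ(17) = -1, μ(18) = 0, μ(19) = -1, μ(20) = 0, μ(21) = 1, μ(22) = 1, μ(23) = -1, μ(24) = 0, μ(25) = 0, μ(26) = 1, μ(27) = 0, μ(28) = 0, μ(29) = -1, μ(30) = -1, μ(31) = -1, μ(32) = 0, μ(33) = 1, μ(34) = 1, μ(35) = 1, μ(36) = 0, μ(37) = -1, μ(38) = 1. Summing all 38 values: -1. (Mertens function M(x) = Σ_{n ≤ x} μ(n); on average M(x) should be small (PNT ⟺ M(x) = o(x)).)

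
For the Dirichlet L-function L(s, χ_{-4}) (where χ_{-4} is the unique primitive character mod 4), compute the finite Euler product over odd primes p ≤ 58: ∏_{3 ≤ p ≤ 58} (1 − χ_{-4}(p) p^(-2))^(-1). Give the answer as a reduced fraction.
∏ = 6080498115610191266973991/6635764829241999360000000

The odd primes p ≤ 58 are [3, 5, 7, 11, 13, 17, 19, 23, 29, 31, 37, 41, 43, 47, 53]. For each, χ(p) = 1 if p ≡ 1 mod 4, χ(p) = −1 if p ≡ 3 mod 4. Taking (1 − χ(p)/p^2)^(-1) = p^2/(p^2 − χ(p)): (1 − (-1)/3^2)^(-1) · (1 − (1)/5^2)^(-1) · (1 − (-1)/7^2)^(-1) · (1 − (-1)/11^2)^(-1) · (1 − (1)/13^2)^(-1) · (1 − (1)/17^2)^(-1) · (1 − (-1)/19^2)^(-1) · (1 − (-1)/23^2)^(-1) · (1 − (1)/29^2)^(-1) · (1 − (-1)/31^2)^(-1) · (1 − (1)/37^2)^(-1) · (1 − (1)/41^2)^(-1) · (1 − (-1)/43^2)^(-1) · (1 − (-1)/47^2)^(-1) · (1 − (1)/53^2)^(-1) = 6080498115610191266973991/6635764829241999360000000.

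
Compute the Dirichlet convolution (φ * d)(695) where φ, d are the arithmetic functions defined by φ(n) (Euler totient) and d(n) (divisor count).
(φ * d)(695) = 840

Divisors of 695: [1, 5, 139, 695]. For each d | 695:
  d = 1: φ(1) · d(695/1) = 1 · 4 = 4
  d = 5: φ(5) · d(695/5) = 4 · 2 = 8
  d = 139: φ(139) · d(695/139) = 138 · 2 = 276
  d = 695: φ(695) · d(695/695) = 552 · 1 = 552
Summing: (φ * d)(695) = 4 + 8 + 276 + 552 = 840.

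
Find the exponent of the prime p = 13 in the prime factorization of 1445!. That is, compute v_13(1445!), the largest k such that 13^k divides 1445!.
v_13(1445!) = 119

Legendre's formula: v_p(n!) = Σ_{k ≥ 1} ⌊n / p^k⌋. For p = 13, n = 1445, the terms are:
  ⌊1445/13^1⌋ = ⌊1445/13⌋ = 111
  ⌊1445/13^2⌋ = ⌊1445/169⌋ = 8
(the next term ⌊1445/13^3⌋ = 0, terminating the sum). Summing: v_13(1445!) = 111 + 8 = 119.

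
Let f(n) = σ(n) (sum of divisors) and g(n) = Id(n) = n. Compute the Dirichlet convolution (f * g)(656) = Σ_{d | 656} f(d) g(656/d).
(σ * Id)(656) = 10707

Divisors of 656: [1, 2, 4, 8, 16, 41, 82, 164, 328, 656]. For each d | 656:
  d = 1: σ(1) · Id(656/1) = 1 · 656 = 656
  d = 2: σ(2) · Id(656/2) = 3 · 328 = 984
  d = 4: σ(4) · Id(656/4) = 7 · 164 = 1148
  d = 8: σ(8) · Id(656/8) = 15 · 82 = 1230
  d = 16: σ(16) · Id(656/16) = 31 · 41 = 1271
  d = 41: σ(41) · Id(656/41) = 42 · 16 = 672
  d = 82: σ(82) · Id(656/82) = 126 · 8 = 1008
  d = 164: σ(164) · Id(656/164) = 294 · 4 = 1176
  d = 328: σ(328) · Id(656/328) = 630 · 2 = 1260
  d = 656: σ(656) · Id(656/656) = 1302 · 1 = 1302
Summing: (σ * Id)(656) = 656 + 984 + 1148 + 1230 + 1271 + 672 + 1008 + 1176 + 1260 + 1302 = 10707.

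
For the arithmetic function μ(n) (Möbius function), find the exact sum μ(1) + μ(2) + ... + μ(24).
Σ_{n ≤ 24} μ(n) = -2

Compute μ(n) for each 1 ≤ n ≤ 24: μ(1) = 1, μ(2) = -1, μ(3) = -1, μ(4) = 0, μ(5) = -1, μ(6) = 1, μ(7) = -1, μ(8) = 0, μ(9) = 0, μ(10) = 1, μ(11) = -1, μ(12) = 0, μ(13) = -1, μ(14) = 1, μ(15) = 1, μ(16) = 0, μ(17) = -1, μ(18) = 0, μ(19) = -1, μ(20) = 0, μ(21) = 1, μ(22) = 1, μ(23) = -1, μ(24) = 0. Summing all 24 values: -2. (Mertens function M(x) = Σ_{n ≤ x} μ(n); on average M(x) should be small (PNT ⟺ M(x) = o(x)).)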